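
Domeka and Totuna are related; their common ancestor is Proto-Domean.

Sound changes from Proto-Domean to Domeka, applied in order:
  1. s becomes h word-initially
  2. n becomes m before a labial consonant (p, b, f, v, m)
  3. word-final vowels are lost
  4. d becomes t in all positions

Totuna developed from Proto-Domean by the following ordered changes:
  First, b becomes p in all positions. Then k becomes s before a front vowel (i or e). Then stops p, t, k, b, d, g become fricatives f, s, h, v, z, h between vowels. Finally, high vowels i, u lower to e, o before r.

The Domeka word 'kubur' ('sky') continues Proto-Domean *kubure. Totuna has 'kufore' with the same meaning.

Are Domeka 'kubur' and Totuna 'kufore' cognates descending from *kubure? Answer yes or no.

yes

Derive the expected Totuna reflex of *kubure:
Totuna: start from *kubure.
  rule 1 (unconditioned shift): kubure → kupure
  rule 2: no change — kupure
  rule 3 (intervocalic lenition): kupure → kufure
  rule 4 (pre-rhotic lowering): kufure → kufore
  ⇒ Totuna kufore
Totuna 'kufore' matches the regular reflex exactly, so the pair is cognate.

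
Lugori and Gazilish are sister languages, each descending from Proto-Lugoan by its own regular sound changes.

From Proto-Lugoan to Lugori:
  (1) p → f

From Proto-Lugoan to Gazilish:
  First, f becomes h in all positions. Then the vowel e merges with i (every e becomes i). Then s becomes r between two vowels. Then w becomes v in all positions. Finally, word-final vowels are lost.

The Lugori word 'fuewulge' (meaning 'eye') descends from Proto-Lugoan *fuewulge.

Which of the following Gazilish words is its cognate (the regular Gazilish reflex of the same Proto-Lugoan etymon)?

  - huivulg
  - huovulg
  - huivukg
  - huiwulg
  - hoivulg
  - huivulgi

huivulg

Gazilish: start from *fuewulge.
  rule 1 (unconditioned shift): fuewulge → huewulge
  rule 2 (vowel merger): huewulge → huiwulgi
  rule 3: no change — huiwulgi
  rule 4 (unconditioned shift): huiwulgi → huivulgi
  rule 5 (apocope): huivulgi → huivulg
  ⇒ Gazilish huivulg
Among the options, 'huivulg' alone shows every Gazilish change applied in order.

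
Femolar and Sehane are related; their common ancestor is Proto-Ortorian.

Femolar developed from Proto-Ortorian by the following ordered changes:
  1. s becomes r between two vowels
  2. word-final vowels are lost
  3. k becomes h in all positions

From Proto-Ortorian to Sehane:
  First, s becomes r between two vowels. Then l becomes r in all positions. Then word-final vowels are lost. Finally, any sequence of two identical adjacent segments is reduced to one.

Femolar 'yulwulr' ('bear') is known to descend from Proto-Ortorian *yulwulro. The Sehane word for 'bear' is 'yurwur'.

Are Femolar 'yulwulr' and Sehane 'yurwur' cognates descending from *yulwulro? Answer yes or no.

Derive the expected Sehane reflex of *yulwulro:
Sehane: *yulwulro > yurwurro > yurwurr > yurwur  (by unconditioned shift, apocope, degemination)
Sehane 'yurwur' matches the regular reflex exactly, so the pair is cognate.

yes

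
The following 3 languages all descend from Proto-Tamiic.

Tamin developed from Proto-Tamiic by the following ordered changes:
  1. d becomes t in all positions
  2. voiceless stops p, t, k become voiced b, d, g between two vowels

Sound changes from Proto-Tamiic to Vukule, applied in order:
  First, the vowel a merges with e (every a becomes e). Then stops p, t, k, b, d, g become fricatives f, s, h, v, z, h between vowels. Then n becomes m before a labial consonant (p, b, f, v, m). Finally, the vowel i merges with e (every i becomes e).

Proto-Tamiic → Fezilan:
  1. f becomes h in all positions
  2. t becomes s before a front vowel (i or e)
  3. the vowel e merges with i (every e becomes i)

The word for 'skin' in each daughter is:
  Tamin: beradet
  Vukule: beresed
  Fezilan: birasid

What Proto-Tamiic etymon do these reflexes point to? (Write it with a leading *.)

Position 2: Tamin has e, Vukule has e, Fezilan has i. Tamin preserves e here (none of its changes turn any other segment into e), so the proto-segment is *e.
Position 4: Tamin has a, Vukule has e, Fezilan has a. Tamin preserves a here (none of its changes turn any other segment into a), so the proto-segment is *a.
This points to *berated. Verify forward in each daughter:
Tamin: start from *berated.
  rule 1 (unconditioned shift): berated → beratet
  rule 2 (intervocalic voicing): beratet → beradet
  ⇒ Tamin beradet
Vukule: *berated
  berated → bereted   [vowel merger]
  bereted → beresed   [intervocalic lenition]
  beresed (rule 3 does not apply)
  beresed (rule 4 does not apply)
  giving Vukule beresed.
Fezilan: start from *berated.
  rule 1: no change — berated
  rule 2 (palatalisation): berated → berased
  rule 3 (vowel merger): berased → birasid
  ⇒ Fezilan birasid
*berated is the unique common source.

*berated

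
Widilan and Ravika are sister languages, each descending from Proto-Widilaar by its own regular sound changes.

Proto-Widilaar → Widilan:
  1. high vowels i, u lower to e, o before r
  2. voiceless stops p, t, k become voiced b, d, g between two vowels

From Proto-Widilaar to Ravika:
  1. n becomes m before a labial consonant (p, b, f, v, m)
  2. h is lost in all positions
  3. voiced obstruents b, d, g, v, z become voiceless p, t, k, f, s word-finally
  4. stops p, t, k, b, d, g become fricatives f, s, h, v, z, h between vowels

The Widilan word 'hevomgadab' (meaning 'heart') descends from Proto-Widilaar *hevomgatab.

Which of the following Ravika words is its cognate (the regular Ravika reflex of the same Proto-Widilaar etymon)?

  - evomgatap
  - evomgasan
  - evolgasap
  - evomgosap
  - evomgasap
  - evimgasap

Ravika: start from *hevomgatab.
  rule 1: no change — hevomgatab
  rule 2 (h-loss): hevomgatab → evomgatab
  rule 3 (final devoicing): evomgatab → evomgatap
  rule 4 (intervocalic lenition): evomgatap → evomgasap
  ⇒ Ravika evomgasap
Only 'evomgasap' matches the regular Ravika development of *hevomgatab.

evomgasap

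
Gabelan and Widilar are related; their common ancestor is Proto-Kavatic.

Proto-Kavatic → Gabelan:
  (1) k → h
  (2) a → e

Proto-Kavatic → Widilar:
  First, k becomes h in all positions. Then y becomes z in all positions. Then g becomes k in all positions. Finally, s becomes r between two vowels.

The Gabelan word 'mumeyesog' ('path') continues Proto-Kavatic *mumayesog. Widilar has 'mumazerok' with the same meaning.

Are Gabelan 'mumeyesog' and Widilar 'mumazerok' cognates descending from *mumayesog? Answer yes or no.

yes

Derive the expected Widilar reflex of *mumayesog:
Widilar: start from *mumayesog.
  rule 1: no change — mumayesog
  rule 2 (unconditioned shift): mumayesog → mumazesog
  rule 3 (unconditioned shift): mumazesog → mumazesok
  rule 4 (rhotacism): mumazesok → mumazerok
  ⇒ Widilar mumazerok
Widilar 'mumazerok' matches the regular reflex exactly, so the pair is cognate.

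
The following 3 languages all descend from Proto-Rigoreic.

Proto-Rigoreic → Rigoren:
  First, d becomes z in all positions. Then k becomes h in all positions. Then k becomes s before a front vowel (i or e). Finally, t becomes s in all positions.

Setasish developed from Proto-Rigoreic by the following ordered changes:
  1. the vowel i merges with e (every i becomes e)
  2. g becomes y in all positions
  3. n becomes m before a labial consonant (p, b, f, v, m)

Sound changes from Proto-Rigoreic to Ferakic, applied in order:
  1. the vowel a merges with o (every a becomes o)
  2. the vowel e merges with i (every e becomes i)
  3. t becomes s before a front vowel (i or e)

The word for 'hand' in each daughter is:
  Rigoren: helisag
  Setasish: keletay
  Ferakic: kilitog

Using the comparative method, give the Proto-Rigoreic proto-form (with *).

Position 1: Rigoren has h, Setasish has k, Ferakic has k. Setasish preserves k here (none of its changes turn any other segment into k), so the proto-segment is *k.
Position 5: Rigoren has s, Setasish has t, Ferakic has t. Setasish preserves t here (none of its changes turn any other segment into t), so the proto-segment is *t.
Position 6: Rigoren has a, Setasish has a, Ferakic has o. Rigoren preserves a here (none of its changes turn any other segment into a), so the proto-segment is *a.
This points to *kelitag. Verify forward in each daughter:
Rigoren: *kelitag > helitag > helisag  (by unconditioned shift, unconditioned shift)
Setasish: *kelitag
  kelitag → keletag   [vowel merger]
  keletag → keletay   [unconditioned shift]
  keletay (rule 3 does not apply)
  giving Setasish keletay.
Ferakic: *kelitag > kelitog > kilitog  (by vowel merger, vowel merger)
Only *kelitag yields all of Rigoren helisag, Setasish keletay, Ferakic kilitog.

*kelitag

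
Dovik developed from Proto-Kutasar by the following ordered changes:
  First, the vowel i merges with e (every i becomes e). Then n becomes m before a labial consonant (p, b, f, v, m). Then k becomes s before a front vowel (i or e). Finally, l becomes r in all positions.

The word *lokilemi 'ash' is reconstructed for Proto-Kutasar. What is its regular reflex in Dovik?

Dovik: *lokilemi > lokeleme > loseleme > rosereme  (by vowel merger, palatalisation, unconditioned shift)

rosereme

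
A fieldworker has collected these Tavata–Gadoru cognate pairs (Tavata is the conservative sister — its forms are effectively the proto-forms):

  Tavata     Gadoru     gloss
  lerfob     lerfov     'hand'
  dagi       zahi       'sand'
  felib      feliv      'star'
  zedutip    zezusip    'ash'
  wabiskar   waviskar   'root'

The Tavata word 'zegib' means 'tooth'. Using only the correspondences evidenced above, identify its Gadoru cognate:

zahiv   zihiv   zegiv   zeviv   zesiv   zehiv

dagi ~ zahi — Tavata g corresponds to Gadoru h between vowels (before a front vowel).
lerfob ~ lerfov, felib ~ feliv — Tavata b corresponds to Gadoru v word-finally.
Applying these to Tavata 'zegib':
  zegib → zehib   (g→h between vowels (before a front vowel))
  zehib → zehiv   (b→v word-finally)
So the Gadoru cognate is 'zehiv'.

zehiv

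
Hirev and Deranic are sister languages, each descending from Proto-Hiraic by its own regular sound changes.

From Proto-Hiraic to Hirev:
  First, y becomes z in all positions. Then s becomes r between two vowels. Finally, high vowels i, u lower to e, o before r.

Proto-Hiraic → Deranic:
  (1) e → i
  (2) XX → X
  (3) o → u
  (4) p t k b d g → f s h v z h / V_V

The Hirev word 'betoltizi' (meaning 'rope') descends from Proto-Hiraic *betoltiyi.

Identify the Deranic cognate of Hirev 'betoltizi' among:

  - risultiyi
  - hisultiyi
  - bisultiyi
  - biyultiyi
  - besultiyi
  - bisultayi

bisultiyi

Deranic: *betoltiyi > bitoltiyi > bitultiyi > bisultiyi  (by vowel merger, vowel merger, intervocalic lenition)
Among the options, 'bisultiyi' alone shows every Deranic change applied in order.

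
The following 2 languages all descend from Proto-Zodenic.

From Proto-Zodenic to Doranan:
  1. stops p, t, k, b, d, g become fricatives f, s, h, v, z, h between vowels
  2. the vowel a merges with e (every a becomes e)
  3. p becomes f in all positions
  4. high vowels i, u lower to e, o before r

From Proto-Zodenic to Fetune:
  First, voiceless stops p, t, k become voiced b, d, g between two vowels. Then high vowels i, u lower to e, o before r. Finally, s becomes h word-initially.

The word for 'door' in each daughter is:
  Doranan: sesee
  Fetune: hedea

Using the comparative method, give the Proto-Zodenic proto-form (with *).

Position 5: Doranan has e, Fetune has a. Fetune preserves a here (none of its changes turn any other segment into a), so the proto-segment is *a.
Position 3: Doranan has s, Fetune has d. Taking the neighbouring segments as reconstructed: Doranan s could go back to *t or *s; Fetune d could go back to *t or *d — the one source consistent with every daughter is *t.
Continuing position by position gives *setea; check it forward:
Doranan: *setea > sesea > sesee  (by intervocalic lenition, vowel merger)
Fetune: *setea > sedea > hedea  (by intervocalic voicing, debuccalisation)
Only *setea yields all of Doranan sesee, Fetune hedea.

*setea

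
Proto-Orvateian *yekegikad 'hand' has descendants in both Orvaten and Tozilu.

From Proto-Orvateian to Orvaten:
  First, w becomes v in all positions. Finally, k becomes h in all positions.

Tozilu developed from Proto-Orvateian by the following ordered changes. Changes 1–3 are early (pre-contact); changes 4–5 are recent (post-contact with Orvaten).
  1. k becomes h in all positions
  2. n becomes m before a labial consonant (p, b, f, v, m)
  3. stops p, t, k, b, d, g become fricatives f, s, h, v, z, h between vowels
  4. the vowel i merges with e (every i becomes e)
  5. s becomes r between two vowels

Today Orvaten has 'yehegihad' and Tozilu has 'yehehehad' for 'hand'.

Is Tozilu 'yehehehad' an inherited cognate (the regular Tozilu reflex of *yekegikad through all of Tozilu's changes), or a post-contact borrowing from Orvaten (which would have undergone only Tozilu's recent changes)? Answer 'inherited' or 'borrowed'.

inherited

If inherited, *yekegikad would pass through all of Tozilu's changes:
Tozilu: start from *yekegikad.
  rule 1 (unconditioned shift): yekegikad → yehegihad
  rule 2: no change — yehegihad
  rule 3 (intervocalic lenition): yehegihad → yehehihad
  rule 4 (vowel merger): yehehihad → yehehehad
  rule 5: no change — yehehehad
  ⇒ Tozilu yehehehad
If borrowed from Orvaten 'yehegihad' after the early changes, it would undergo only the recent ones:
  rule 4 (vowel merger): yehegihad → yehegehad
  rule 5 (rhotacism): no change (yehegehad)
  ⇒ as a loan: yehegehad
Tozilu 'yehehehad' matches the inherited outcome exactly, so it is an inherited cognate, not a loan.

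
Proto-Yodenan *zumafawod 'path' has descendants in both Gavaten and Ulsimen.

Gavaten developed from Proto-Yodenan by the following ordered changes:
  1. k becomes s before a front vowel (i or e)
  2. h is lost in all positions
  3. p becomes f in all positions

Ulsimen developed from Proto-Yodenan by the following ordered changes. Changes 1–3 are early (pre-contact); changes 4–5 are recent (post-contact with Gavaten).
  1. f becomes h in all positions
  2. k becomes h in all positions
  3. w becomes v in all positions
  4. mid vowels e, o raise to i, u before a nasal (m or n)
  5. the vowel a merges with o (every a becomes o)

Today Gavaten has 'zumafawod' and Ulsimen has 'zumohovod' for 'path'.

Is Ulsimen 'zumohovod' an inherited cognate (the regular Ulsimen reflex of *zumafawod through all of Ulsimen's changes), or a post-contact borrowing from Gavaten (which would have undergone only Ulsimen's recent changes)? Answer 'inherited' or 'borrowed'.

If inherited, *zumafawod would pass through all of Ulsimen's changes:
Ulsimen: *zumafawod > zumahawod > zumahavod > zumohovod  (by unconditioned shift, unconditioned shift, vowel merger)
If borrowed from Gavaten 'zumafawod' after the early changes, it would undergo only the recent ones:
  rule 4 (pre-nasal raising): no change (zumafawod)
  rule 5 (vowel merger): zumafawod → zumofowod
  ⇒ as a loan: zumofowod
Ulsimen 'zumohovod' matches the inherited outcome exactly, so it is an inherited cognate, not a loan.

inherited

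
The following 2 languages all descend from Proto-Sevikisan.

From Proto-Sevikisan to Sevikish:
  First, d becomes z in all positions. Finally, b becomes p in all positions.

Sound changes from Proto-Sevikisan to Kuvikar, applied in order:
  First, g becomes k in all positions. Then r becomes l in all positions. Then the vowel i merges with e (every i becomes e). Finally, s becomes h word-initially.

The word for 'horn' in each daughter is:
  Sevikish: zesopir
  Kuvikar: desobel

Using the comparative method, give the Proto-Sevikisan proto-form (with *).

*desobir

Position 7: Sevikish has r, Kuvikar has l. Sevikish preserves r here (none of its changes turn any other segment into r), so the proto-segment is *r.
Position 6: Sevikish has i, Kuvikar has e. Sevikish preserves i here (none of its changes turn any other segment into i), so the proto-segment is *i.
Verify the candidate proto-form against each daughter:
Sevikish: start from *desobir.
  rule 1 (unconditioned shift): desobir → zesobir
  rule 2 (unconditioned shift): zesobir → zesopir
  ⇒ Sevikish zesopir
Kuvikar: *desobir
  desobir (rule 1 does not apply)
  desobir → desobil   [unconditioned shift]
  desobil → desobel   [vowel merger]
  desobel (rule 4 does not apply)
  giving Kuvikar desobel.
Only *desobir yields all of Sevikish zesopir, Kuvikar desobel.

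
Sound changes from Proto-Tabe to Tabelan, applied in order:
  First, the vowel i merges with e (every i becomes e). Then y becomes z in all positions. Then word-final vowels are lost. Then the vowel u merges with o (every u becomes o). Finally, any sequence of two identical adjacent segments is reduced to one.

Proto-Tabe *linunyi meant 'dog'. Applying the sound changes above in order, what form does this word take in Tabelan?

lenonz

Tabelan: *linunyi
  linunyi → lenunye   [vowel merger]
  lenunye → lenunze   [unconditioned shift]
  lenunze → lenunz   [apocope]
  lenunz → lenonz   [vowel merger]
  lenonz (rule 5 does not apply)
  giving Tabelan lenonz.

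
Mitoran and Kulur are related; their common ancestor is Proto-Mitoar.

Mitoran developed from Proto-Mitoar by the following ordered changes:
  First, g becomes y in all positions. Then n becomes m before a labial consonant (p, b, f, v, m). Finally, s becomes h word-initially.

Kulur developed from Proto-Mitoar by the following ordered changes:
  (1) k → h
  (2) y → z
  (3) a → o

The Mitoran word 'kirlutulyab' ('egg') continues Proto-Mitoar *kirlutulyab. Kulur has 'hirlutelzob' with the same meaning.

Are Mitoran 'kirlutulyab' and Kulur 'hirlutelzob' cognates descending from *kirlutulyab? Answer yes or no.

no

Derive the expected Kulur reflex of *kirlutulyab:
Kulur: start from *kirlutulyab.
  rule 1 (unconditioned shift): kirlutulyab → hirlutulyab
  rule 2 (unconditioned shift): hirlutulyab → hirlutulzab
  rule 3 (vowel merger): hirlutulzab → hirlutulzob
  ⇒ Kulur hirlutulzob
The regular Kulur reflex would be 'hirlutulzob', but the attested form is 'hirlutelzob'. The correspondence is irregular, so they are not cognates (the Kulur form has a different source).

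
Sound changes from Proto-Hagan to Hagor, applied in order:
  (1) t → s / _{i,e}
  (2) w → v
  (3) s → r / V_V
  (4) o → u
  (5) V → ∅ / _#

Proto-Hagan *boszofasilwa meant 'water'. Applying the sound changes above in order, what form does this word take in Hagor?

Hagor: start from *boszofasilwa.
  rule 1: no change — boszofasilwa
  rule 2 (unconditioned shift): boszofasilwa → boszofasilva
  rule 3 (rhotacism): boszofasilva → boszofarilva
  rule 4 (vowel merger): boszofarilva → buszufarilva
  rule 5 (apocope): buszufarilva → buszufarilv
  ⇒ Hagor buszufarilv

buszufarilv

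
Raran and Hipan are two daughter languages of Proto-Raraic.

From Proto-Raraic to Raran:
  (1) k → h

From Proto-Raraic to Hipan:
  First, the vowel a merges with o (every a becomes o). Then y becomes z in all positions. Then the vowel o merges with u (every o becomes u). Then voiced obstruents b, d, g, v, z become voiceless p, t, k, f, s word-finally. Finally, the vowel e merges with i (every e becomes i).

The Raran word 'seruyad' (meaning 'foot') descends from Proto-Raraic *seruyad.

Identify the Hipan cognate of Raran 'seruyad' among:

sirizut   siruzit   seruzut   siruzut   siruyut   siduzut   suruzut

siruzut

Hipan: start from *seruyad.
  rule 1 (vowel merger): seruyad → seruyod
  rule 2 (unconditioned shift): seruyod → seruzod
  rule 3 (vowel merger): seruzod → seruzud
  rule 4 (final devoicing): seruzud → seruzut
  rule 5 (vowel merger): seruzut → siruzut
  ⇒ Hipan siruzut
Only 'siruzut' matches the regular Hipan development of *seruyad.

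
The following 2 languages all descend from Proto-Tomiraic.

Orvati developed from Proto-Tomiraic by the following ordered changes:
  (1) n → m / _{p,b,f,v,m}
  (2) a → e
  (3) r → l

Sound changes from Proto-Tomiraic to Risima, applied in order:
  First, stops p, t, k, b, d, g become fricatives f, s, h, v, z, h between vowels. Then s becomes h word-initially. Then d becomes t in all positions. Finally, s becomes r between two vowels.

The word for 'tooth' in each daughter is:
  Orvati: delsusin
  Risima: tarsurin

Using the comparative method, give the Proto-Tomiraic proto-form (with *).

Position 1: Orvati has d, Risima has t. Orvati preserves d here (none of its changes turn any other segment into d), so the proto-segment is *d.
Position 2: Orvati has e, Risima has a. Risima preserves a here (none of its changes turn any other segment into a), so the proto-segment is *a.
Position 6: Orvati has s, Risima has r. Orvati preserves s here (none of its changes turn any other segment into s), so the proto-segment is *s.
This points to *darsusin. Verify forward in each daughter:
Orvati: *darsusin > dersusin > delsusin  (by vowel merger, unconditioned shift)
Risima: *darsusin > tarsusin > tarsurin  (by unconditioned shift, rhotacism)
No other proto-form is consistent with every reflex, so the reconstruction is *darsusin.

*darsusin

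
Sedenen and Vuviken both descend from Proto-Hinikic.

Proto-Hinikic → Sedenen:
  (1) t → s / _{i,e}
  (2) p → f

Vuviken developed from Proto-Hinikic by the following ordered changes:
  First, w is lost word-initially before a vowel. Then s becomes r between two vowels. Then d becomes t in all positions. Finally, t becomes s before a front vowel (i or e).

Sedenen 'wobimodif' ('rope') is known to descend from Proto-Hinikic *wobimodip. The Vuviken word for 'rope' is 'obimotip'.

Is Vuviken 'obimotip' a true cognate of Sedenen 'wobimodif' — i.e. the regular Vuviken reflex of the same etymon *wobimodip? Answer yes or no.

Derive the expected Vuviken reflex of *wobimodip:
Vuviken: *wobimodip > obimodip > obimotip > obimosip  (by glide loss, unconditioned shift, palatalisation)
The regular Vuviken reflex would be 'obimosip', but the attested form is 'obimotip'. The correspondence is irregular, so they are not cognates (the Vuviken form has a different source).

no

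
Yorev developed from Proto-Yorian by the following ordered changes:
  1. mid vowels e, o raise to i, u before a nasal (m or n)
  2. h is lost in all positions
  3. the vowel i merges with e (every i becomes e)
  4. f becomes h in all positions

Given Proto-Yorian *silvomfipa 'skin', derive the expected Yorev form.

Yorev: start from *silvomfipa.
  rule 1 (pre-nasal raising): silvomfipa → silvumfipa
  rule 2: no change — silvumfipa
  rule 3 (vowel merger): silvumfipa → selvumfepa
  rule 4 (unconditioned shift): selvumfepa → selvumhepa
  ⇒ Yorev selvumhepa

selvumhepa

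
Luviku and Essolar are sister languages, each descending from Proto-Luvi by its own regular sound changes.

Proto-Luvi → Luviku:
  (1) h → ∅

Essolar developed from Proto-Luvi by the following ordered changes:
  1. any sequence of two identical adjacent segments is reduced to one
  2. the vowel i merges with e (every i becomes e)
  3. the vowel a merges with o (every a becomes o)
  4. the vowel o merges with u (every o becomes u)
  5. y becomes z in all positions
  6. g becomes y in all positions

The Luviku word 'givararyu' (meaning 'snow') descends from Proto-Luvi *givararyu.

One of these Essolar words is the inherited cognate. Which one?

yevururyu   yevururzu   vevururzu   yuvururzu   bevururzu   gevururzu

Essolar: *givararyu
  givararyu (rule 1 does not apply)
  givararyu → gevararyu   [vowel merger]
  gevararyu → gevororyu   [vowel merger]
  gevororyu → gevururyu   [vowel merger]
  gevururyu → gevururzu   [unconditioned shift]
  gevururzu → yevururzu   [unconditioned shift]
  giving Essolar yevururzu.
Only 'yevururzu' matches the regular Essolar development of *givararyu.

yevururzu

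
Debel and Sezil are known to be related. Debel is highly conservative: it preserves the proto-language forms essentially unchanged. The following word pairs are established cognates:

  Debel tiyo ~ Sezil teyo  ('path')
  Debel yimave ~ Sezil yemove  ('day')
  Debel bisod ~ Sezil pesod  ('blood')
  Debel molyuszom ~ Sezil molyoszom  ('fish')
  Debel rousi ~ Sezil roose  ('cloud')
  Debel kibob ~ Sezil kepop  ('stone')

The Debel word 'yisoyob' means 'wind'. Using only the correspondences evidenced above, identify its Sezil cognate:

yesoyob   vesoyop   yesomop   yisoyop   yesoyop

yesoyop

tiyo ~ teyo, bisod ~ pesod — Debel i corresponds to Sezil e after a consonant, before a consonant other than r, m, n, p, b, f, v.
kibob ~ kepop — Debel b corresponds to Sezil p word-finally.
Applying these to Debel 'yisoyob':
  yisoyob → yesoyob   (i→e after a consonant, before a consonant other than r, m, n, p, b, f, v)
  yesoyob → yesoyop   (b→p word-finally)
So the Sezil cognate is 'yesoyop'.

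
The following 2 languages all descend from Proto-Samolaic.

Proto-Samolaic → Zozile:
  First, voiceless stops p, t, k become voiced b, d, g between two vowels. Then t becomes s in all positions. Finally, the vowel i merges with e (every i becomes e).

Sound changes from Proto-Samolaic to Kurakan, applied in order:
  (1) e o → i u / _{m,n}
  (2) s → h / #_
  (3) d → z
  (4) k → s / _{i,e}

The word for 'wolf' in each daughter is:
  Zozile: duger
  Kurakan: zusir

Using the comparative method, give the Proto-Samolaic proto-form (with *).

*dukir

Position 4: Zozile has e, Kurakan has i. Taking the neighbouring segments as reconstructed: Zozile e could go back to *e or *i; Kurakan i can only go back to *i — the one source consistent with every daughter is *i.
Position 3: Zozile has g, Kurakan has s. Taking the neighbouring segments as reconstructed: Zozile g could go back to *k or *g; Kurakan s could go back to *k or *s — the one source consistent with every daughter is *k.
Position 1: Zozile has d, Kurakan has z. Taking the neighbouring segments as reconstructed: Zozile d can only go back to *d; Kurakan z could go back to *d or *z — the one source consistent with every daughter is *d.
This points to *dukir. Verify forward in each daughter:
Zozile: *dukir
  dukir → dugir   [intervocalic voicing]
  dugir (rule 2 does not apply)
  dugir → duger   [vowel merger]
  giving Zozile duger.
Kurakan: *dukir > zukir > zusir  (by unconditioned shift, palatalisation)
No other proto-form is consistent with every reflex, so the reconstruction is *dukir.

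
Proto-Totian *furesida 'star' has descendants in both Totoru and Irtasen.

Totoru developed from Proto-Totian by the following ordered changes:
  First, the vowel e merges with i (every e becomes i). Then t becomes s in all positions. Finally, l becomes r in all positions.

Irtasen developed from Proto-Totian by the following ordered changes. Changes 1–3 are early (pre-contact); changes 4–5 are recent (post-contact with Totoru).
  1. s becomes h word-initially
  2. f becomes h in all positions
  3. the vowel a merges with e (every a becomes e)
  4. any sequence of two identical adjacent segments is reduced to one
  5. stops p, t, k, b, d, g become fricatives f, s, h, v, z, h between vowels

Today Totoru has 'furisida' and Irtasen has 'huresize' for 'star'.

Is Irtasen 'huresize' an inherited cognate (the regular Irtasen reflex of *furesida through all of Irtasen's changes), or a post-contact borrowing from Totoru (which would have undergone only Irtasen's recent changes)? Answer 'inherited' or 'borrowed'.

If inherited, *furesida would pass through all of Irtasen's changes:
Irtasen: *furesida > huresida > hureside > huresize  (by unconditioned shift, vowel merger, intervocalic lenition)
If borrowed from Totoru 'furisida' after the early changes, it would undergo only the recent ones:
  rule 4 (degemination): no change (furisida)
  rule 5 (intervocalic lenition): furisida → furisiza
  ⇒ as a loan: furisiza
Irtasen 'huresize' matches the inherited outcome exactly, so it is an inherited cognate, not a loan.

inherited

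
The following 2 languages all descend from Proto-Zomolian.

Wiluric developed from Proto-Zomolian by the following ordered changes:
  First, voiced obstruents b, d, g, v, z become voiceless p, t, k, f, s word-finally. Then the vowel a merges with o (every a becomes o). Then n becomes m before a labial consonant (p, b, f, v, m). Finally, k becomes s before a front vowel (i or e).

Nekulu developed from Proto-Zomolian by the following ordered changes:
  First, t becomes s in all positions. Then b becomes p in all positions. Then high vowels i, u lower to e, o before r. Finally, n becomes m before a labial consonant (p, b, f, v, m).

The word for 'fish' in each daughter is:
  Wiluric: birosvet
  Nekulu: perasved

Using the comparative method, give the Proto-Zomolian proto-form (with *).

Position 1: Wiluric has b, Nekulu has p. Wiluric preserves b here (none of its changes turn any other segment into b), so the proto-segment is *b.
Position 2: Wiluric has i, Nekulu has e. Wiluric preserves i here (none of its changes turn any other segment into i), so the proto-segment is *i.
Continuing position by position gives *birasved; check it forward:
Wiluric: *birasved
  birasved → birasvet   [final devoicing]
  birasvet → birosvet   [vowel merger]
  birosvet (rule 3 does not apply)
  birosvet (rule 4 does not apply)
  giving Wiluric birosvet.
Nekulu: *birasved
  birasved (rule 1 does not apply)
  birasved → pirasved   [unconditioned shift]
  pirasved → perasved   [pre-rhotic lowering]
  perasved (rule 4 does not apply)
  giving Nekulu perasved.
Only *birasved yields all of Wiluric birosvet, Nekulu perasved.

*birasved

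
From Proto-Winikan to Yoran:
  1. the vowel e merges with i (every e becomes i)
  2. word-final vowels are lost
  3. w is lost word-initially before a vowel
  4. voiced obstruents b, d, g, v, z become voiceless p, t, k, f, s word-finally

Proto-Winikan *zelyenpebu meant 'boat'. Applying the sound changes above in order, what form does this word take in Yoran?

Yoran: *zelyenpebu > zilyinpibu > zilyinpib > zilyinpip  (by vowel merger, apocope, final devoicing)

zilyinpip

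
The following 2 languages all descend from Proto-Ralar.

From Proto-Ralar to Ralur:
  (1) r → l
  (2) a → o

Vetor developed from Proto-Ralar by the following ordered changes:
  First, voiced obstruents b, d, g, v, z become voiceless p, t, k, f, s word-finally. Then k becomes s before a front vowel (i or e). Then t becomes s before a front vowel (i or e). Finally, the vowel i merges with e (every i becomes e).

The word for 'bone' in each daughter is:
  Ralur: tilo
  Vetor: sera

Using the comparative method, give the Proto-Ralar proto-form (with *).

*tira

Position 1: Ralur has t, Vetor has s. Ralur preserves t here (none of its changes turn any other segment into t), so the proto-segment is *t.
Position 4: Ralur has o, Vetor has a. Vetor preserves a here (none of its changes turn any other segment into a), so the proto-segment is *a.
Verify the candidate proto-form against each daughter:
Ralur: start from *tira.
  rule 1 (unconditioned shift): tira → tila
  rule 2 (vowel merger): tila → tilo
  ⇒ Ralur tilo
Vetor: *tira > sira > sera  (by palatalisation, vowel merger)
Only *tira yields all of Ralur tilo, Vetor sera.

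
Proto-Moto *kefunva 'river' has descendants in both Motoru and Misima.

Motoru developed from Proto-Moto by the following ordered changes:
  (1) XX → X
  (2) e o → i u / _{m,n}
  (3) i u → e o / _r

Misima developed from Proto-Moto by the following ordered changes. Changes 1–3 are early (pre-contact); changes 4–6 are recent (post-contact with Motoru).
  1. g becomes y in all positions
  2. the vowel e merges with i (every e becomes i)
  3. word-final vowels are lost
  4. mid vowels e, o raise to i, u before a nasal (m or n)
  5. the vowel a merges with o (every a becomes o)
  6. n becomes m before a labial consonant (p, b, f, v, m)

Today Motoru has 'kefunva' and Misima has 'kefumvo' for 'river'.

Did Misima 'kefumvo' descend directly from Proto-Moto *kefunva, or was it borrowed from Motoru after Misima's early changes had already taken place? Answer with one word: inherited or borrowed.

If inherited, *kefunva would pass through all of Misima's changes:
Misima: start from *kefunva.
  rule 1: no change — kefunva
  rule 2 (vowel merger): kefunva → kifunva
  rule 3 (apocope): kifunva → kifunv
  rule 4: no change — kifunv
  rule 5: no change — kifunv
  rule 6 (nasal place assimilation): kifunv → kifumv
  ⇒ Misima kifumv
If borrowed from Motoru 'kefunva' after the early changes, it would undergo only the recent ones:
  rule 4 (pre-nasal raising): no change (kefunva)
  rule 5 (vowel merger): kefunva → kefunvo
  rule 6 (nasal place assimilation): kefunvo → kefumvo
  ⇒ as a loan: kefumvo
Misima 'kefumvo' matches the loan outcome 'kefumvo', not the inherited 'kifumv' — it skipped the early Misima changes, so it was borrowed from Motoru.

borrowed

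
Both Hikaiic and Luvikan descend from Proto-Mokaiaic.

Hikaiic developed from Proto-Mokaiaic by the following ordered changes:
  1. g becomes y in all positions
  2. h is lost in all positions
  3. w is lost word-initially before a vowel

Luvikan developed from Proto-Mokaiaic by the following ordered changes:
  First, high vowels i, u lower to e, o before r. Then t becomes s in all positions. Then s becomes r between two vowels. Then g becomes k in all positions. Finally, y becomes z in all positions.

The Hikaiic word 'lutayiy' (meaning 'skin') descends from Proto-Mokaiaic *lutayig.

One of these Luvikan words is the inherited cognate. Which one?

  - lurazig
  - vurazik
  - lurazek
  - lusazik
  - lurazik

Luvikan: start from *lutayig.
  rule 1: no change — lutayig
  rule 2 (unconditioned shift): lutayig → lusayig
  rule 3 (rhotacism): lusayig → lurayig
  rule 4 (unconditioned shift): lurayig → lurayik
  rule 5 (unconditioned shift): lurayik → lurazik
  ⇒ Luvikan lurazik
The other candidates each miss or misapply at least one Luvikan change.

lurazik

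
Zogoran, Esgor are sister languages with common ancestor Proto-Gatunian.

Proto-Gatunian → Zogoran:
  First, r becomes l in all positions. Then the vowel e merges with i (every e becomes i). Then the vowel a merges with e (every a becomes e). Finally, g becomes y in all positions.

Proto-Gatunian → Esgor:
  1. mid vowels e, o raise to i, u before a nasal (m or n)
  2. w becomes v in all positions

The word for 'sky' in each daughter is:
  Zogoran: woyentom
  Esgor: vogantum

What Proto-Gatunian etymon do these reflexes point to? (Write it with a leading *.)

Position 4: Zogoran has e, Esgor has a. Esgor preserves a here (none of its changes turn any other segment into a), so the proto-segment is *a.
Position 7: Zogoran has o, Esgor has u. Zogoran preserves o here (none of its changes turn any other segment into o), so the proto-segment is *o.
Continuing position by position gives *wogantom; check it forward:
Zogoran: *wogantom > wogentom > woyentom  (by vowel merger, unconditioned shift)
Esgor: start from *wogantom.
  rule 1 (pre-nasal raising): wogantom → wogantum
  rule 2 (unconditioned shift): wogantum → vogantum
  ⇒ Esgor vogantum
Only *wogantom yields all of Zogoran woyentom, Esgor vogantum.

*wogantom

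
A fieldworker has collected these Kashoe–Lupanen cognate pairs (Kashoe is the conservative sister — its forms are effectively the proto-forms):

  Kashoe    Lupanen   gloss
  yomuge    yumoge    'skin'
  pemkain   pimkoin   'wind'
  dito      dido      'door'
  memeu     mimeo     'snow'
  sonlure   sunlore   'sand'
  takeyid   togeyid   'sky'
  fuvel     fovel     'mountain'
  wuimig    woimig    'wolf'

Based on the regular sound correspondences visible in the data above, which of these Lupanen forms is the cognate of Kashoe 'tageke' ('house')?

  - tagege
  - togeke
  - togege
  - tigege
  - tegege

togege

takeyid ~ togeyid — Kashoe a corresponds to Lupanen o after a consonant, before a consonant other than r, m, n, p, b, f, v.
takeyid ~ togeyid — Kashoe k corresponds to Lupanen g between vowels (before a front vowel).
Applying these to Kashoe 'tageke':
  tageke → togeke   (a→o after a consonant, before a consonant other than r, m, n, p, b, f, v)
  togeke → togege   (k→g between vowels (before a front vowel))
So the Lupanen cognate is 'togege'.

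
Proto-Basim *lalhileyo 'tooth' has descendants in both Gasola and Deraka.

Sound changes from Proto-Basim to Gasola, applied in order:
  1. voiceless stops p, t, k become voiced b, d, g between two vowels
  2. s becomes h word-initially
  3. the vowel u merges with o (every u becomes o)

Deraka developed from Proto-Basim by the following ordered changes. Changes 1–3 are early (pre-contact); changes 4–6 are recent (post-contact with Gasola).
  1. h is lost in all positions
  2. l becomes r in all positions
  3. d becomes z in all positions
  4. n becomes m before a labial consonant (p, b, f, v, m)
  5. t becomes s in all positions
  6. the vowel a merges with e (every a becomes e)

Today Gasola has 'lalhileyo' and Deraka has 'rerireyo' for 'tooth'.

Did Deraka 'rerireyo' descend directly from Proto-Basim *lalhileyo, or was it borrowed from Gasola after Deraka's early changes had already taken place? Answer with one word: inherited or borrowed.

inherited

If inherited, *lalhileyo would pass through all of Deraka's changes:
Deraka: start from *lalhileyo.
  rule 1 (h-loss): lalhileyo → lalileyo
  rule 2 (unconditioned shift): lalileyo → rarireyo
  rule 3: no change — rarireyo
  rule 4: no change — rarireyo
  rule 5: no change — rarireyo
  rule 6 (vowel merger): rarireyo → rerireyo
  ⇒ Deraka rerireyo
If borrowed from Gasola 'lalhileyo' after the early changes, it would undergo only the recent ones:
  rule 4 (nasal place assimilation): no change (lalhileyo)
  rule 5 (unconditioned shift): no change (lalhileyo)
  rule 6 (vowel merger): lalhileyo → lelhileyo
  ⇒ as a loan: lelhileyo
Deraka 'rerireyo' matches the inherited outcome exactly, so it is an inherited cognate, not a loan.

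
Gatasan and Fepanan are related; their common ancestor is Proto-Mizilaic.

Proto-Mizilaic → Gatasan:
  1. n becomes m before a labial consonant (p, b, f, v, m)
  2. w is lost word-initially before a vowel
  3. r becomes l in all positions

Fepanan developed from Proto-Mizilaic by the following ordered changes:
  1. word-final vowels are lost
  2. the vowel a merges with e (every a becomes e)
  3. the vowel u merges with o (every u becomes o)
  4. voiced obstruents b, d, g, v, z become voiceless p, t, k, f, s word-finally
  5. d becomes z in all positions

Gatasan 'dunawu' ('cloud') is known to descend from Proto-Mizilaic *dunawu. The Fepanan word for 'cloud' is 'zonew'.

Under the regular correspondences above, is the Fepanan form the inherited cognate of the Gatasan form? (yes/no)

Derive the expected Fepanan reflex of *dunawu:
Fepanan: *dunawu
  dunawu → dunaw   [apocope]
  dunaw → dunew   [vowel merger]
  dunew → donew   [vowel merger]
  donew (rule 4 does not apply)
  donew → zonew   [unconditioned shift]
  giving Fepanan zonew.
Fepanan 'zonew' matches the regular reflex exactly, so the pair is cognate.

yes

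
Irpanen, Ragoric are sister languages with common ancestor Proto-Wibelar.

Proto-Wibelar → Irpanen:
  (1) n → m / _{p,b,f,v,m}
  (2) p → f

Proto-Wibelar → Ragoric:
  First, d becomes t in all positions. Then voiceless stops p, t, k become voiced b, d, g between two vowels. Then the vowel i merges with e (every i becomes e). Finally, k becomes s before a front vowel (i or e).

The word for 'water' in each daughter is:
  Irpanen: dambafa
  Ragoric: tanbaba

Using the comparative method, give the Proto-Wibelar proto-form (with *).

Position 1: Irpanen has d, Ragoric has t. Irpanen preserves d here (none of its changes turn any other segment into d), so the proto-segment is *d.
Position 3: Irpanen has m, Ragoric has n. Ragoric preserves n here (none of its changes turn any other segment into n), so the proto-segment is *n.
Continuing position by position gives *danbapa; check it forward:
Irpanen: start from *danbapa.
  rule 1 (nasal place assimilation): danbapa → dambapa
  rule 2 (unconditioned shift): dambapa → dambafa
  ⇒ Irpanen dambafa
Ragoric: *danbapa > tanbapa > tanbaba  (by unconditioned shift, intervocalic voicing)
No other proto-form is consistent with every reflex, so the reconstruction is *danbapa.

*danbapa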